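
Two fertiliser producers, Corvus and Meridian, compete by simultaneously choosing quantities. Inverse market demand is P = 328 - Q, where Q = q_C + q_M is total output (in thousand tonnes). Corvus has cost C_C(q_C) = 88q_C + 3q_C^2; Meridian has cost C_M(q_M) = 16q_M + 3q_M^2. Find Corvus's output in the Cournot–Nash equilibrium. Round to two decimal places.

Corvus's profit: π_C = (328 - Q)q_C - (88q_C + 3q_C²). Setting ∂π_C/∂q_C = 0: 240 - 8q_C - (q_M) = 0.
Meridian's first-order condition: 312 - 8q_M - (q_C) = 0.
Best responses: q_C = (240 - q_M)/8, q_M = (312 - q_C)/8.
Solving the pair: q_C = 536/21, q_M = 752/21.

25.52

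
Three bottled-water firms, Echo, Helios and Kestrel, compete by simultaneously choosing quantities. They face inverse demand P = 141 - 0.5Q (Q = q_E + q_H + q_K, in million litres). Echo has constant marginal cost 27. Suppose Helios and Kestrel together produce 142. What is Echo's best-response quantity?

With rivals' combined output fixed at 142, Echo's profit is π_E = (141 - (1/2)·142 - (1/2)q_E)q_E - (27q_E) = (70 - (1/2)q_E)q_E - (27q_E).
∂π_E/∂q_E = 43 - q_E = 0, so q_E = 43.

43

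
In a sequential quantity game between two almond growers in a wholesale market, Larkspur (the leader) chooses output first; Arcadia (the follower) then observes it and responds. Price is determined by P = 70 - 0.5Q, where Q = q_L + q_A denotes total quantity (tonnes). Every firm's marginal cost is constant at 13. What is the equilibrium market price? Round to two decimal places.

27.25

Solve by backward induction. Given q_L, the follower Arcadia maximises π_A = (70 - (1/2)q_L - (1/2)q_A)q_A - 13q_A.
Follower FOC: 57 - (1/2)q_L - q_A = 0, so q_A(q_L) = (57 - (1/2)q_L).
Larkspur substitutes q_A(q_L) into its own profit: π_L = q_L(70 - (1/2)q_L - (57 - (1/2)q_L)/2) - 13q_L = (83/2 - (1/4)q_L)q_L - 13q_L.
Maximising: ∂π_L/∂q_L = 57/2 - (1/2)q_L = 0, giving q_L = 57.
Then q_A = (57 - (1/2)·57) = 57/2.
Total output Q = 171/2, so price P = 70 - (1/2)·(171/2) = 109/4.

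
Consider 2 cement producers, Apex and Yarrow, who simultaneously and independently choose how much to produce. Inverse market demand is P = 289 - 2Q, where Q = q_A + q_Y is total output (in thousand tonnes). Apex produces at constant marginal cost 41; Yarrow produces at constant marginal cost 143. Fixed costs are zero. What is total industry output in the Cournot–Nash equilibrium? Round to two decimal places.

65.67

Apex's profit: π_A = (289 - 2Q)q_A - (41q_A). Setting ∂π_A/∂q_A = 0: 248 - 4q_A - 2(q_Y) = 0.
Yarrow's profit: π_Y = (289 - 2Q)q_Y - (143q_Y). Setting ∂π_Y/∂q_Y = 0: 146 - 4q_Y - 2(q_A) = 0.
Rearranging gives the reaction functions q_A = (248 - 2q_Y)/4 and q_Y = (146 - 2q_A)/4.
Solving the pair: q_A = 175/3, q_Y = 22/3.
Total output Q = 175/3 + 22/3 = 197/3.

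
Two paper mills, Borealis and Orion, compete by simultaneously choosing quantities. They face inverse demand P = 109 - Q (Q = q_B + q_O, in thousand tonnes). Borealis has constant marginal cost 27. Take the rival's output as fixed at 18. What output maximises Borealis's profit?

32

With the rival's output fixed at 18, Borealis's profit is π_B = (109 - 18 - q_B)q_B - (27q_B) = (91 - q_B)q_B - (27q_B).
∂π_B/∂q_B = 64 - 2q_B = 0, so q_B = 32.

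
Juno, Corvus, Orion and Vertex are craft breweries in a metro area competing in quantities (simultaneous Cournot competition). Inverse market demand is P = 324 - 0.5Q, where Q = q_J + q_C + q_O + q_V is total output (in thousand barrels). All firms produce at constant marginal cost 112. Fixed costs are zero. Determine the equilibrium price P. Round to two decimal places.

A representative firm's profit is π_i = q_i(324 - 0.5Q) - 112q_i.
First-order condition (treating rivals' output as given): 212 - q_i - (1/2)·Σ_{j≠i} q_j = 0.
With identical firms every q_j equals q_i, so Σ_{j≠i} q_j = 3q_i and 212 = (5/2)q_i, giving q_i = 424/5.
Total output Q = 1696/5, so price P = 324 - (1/2)·(1696/5) = 772/5.

154.40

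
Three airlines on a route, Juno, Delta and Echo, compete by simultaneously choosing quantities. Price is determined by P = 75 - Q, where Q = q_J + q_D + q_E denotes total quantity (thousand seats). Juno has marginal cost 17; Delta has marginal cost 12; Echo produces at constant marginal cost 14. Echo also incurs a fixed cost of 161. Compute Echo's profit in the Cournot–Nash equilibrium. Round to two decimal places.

Juno's profit: π_J = (75 - Q)q_J - (17q_J). Setting ∂π_J/∂q_J = 0: 58 - 2q_J - (q_D + q_E) = 0.
Delta's first-order condition: 63 - 2q_D - (q_J + q_E) = 0.
Echo's first-order condition: 61 - 2q_E - (q_J + q_D) = 0.
Adding the 3 first-order conditions: 182 − 4Q = 0, so Q = 91/2.
Back-substituting: q_J = (58 − 91/2) = 25/2, q_D = (63 − 91/2) = 35/2, q_E = (61 − 91/2) = 31/2.
Price P = 75 - 91/2 = 59/2.
Echo's profit: (59/2 - 14)·(31/2) - 161 = 317/4.

79.25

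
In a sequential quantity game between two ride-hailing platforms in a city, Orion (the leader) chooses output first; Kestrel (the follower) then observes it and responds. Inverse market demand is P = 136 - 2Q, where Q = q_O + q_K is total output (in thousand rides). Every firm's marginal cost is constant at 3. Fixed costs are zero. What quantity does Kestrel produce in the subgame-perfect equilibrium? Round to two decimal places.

Solve by backward induction. Given q_O, the follower Kestrel maximises π_K = (136 - 2q_O - 2q_K)q_K - 3q_K.
∂π_K/∂q_K = 133 - 2q_O - 4q_K = 0 gives the reaction function q_K = (133 - 2q_O)/4.
Orion substitutes q_K(q_O) into its own profit: π_O = q_O(136 - 2q_O - (133 - 2q_O)/2) - 3q_O = (139/2 - q_O)q_O - 3q_O.
Leader FOC: 133/2 - 2q_O = 0, so q_O = 133/4.
Then q_K = (133 - 2·(133/4))/4 = 133/8.

16.63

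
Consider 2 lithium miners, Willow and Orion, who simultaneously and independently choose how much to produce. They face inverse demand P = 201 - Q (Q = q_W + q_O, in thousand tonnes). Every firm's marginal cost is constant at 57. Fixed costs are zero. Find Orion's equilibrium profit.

A representative firm's profit is π_i = q_i(201 - Q) - 57q_i.
Setting ∂π_i/∂q_i = 0 with rivals' quantities fixed: 144 - 2q_i - q_j = 0.
By symmetry each firm produces the same amount; substituting q_j = q_i yields q_i = 144/3 = 48.
Price P = 201 - 96 = 105.
Orion's profit: (105 - 57)·48 = 2304.

2304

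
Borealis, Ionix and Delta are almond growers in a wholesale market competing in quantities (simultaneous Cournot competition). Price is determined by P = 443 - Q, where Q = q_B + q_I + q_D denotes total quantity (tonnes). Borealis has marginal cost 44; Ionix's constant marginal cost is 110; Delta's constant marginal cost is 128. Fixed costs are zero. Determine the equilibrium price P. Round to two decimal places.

Borealis's profit: π_B = (443 - Q)q_B - (44q_B). Setting ∂π_B/∂q_B = 0: 399 - 2q_B - (q_I + q_D) = 0.
Ionix's profit: π_I = (443 - Q)q_I - (110q_I). Setting ∂π_I/∂q_I = 0: 333 - 2q_I - (q_B + q_D) = 0.
Delta's first-order condition: 315 - 2q_D - (q_B + q_I) = 0.
Adding the 3 first-order conditions: 1047 − 4Q = 0, so Q = 1047/4.
Back-substituting: q_B = (399 − 1047/4) = 549/4, q_I = (333 − 1047/4) = 285/4, q_D = (315 − 1047/4) = 213/4.
Total output Q = 1047/4, so price P = 443 - 1047/4 = 725/4.

181.25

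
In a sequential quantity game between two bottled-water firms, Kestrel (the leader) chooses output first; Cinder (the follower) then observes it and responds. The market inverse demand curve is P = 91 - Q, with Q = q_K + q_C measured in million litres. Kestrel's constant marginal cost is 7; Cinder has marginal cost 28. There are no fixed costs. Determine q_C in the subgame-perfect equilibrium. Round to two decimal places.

5.25

Solve by backward induction. Given q_K, the follower Cinder maximises π_C = (91 - q_K - q_C)q_C - 28q_C.
Follower FOC: 63 - q_K - 2q_C = 0, so q_C(q_K) = (63 - q_K)/2.
Kestrel substitutes q_C(q_K) into its own profit: π_K = q_K(91 - q_K - (63 - q_K)/2) - 7q_K = (119/2 - (1/2)q_K)q_K - 7q_K.
Maximising: ∂π_K/∂q_K = 105/2 - q_K = 0, giving q_K = 105/2.
Then q_C = (63 - 105/2)/2 = 21/4.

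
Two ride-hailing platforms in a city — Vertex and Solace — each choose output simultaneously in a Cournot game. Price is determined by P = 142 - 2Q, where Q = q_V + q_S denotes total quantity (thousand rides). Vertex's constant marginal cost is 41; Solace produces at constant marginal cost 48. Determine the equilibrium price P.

Vertex's profit: π_V = (142 - 2Q)q_V - (41q_V). Setting ∂π_V/∂q_V = 0: 101 - 4q_V - 2(q_S) = 0.
Solace's profit: π_S = (142 - 2Q)q_S - (48q_S). Setting ∂π_S/∂q_S = 0: 94 - 4q_S - 2(q_V) = 0.
Best responses: q_V = (101 - 2q_S)/4, q_S = (94 - 2q_V)/4.
Solving the pair: q_V = 18, q_S = 29/2.
Total output Q = 65/2, so price P = 142 - 2·(65/2) = 77.

77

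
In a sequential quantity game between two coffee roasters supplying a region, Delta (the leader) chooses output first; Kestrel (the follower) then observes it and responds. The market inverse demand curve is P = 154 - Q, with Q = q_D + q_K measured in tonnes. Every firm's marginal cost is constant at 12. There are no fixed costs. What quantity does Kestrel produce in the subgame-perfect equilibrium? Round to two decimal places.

35.50

Solve by backward induction. Given q_D, the follower Kestrel maximises π_K = (154 - q_D - q_K)q_K - 12q_K.
Follower FOC: 142 - q_D - 2q_K = 0, so q_K(q_D) = (142 - q_D)/2.
Delta substitutes q_K(q_D) into its own profit: π_D = q_D(154 - q_D - (142 - q_D)/2) - 12q_D = (83 - (1/2)q_D)q_D - 12q_D.
The leader's first-order condition 71 - q_D = 0 yields q_D = 71.
Then q_K = (142 - 71)/2 = 71/2.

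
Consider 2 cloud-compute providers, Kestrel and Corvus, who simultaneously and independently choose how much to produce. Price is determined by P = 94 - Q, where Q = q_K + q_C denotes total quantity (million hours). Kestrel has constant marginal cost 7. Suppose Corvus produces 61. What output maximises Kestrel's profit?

With the rival's output fixed at 61, Kestrel's profit is π_K = (94 - 61 - q_K)q_K - (7q_K) = (33 - q_K)q_K - (7q_K).
∂π_K/∂q_K = 26 - 2q_K = 0, so q_K = 13.

13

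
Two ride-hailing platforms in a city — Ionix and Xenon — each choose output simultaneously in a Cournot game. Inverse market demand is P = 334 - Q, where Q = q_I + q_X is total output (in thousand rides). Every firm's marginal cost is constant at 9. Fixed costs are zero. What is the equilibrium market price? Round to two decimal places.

Each firm earns π_i = (334 - Q)q_i - 9q_i.
Setting ∂π_i/∂q_i = 0 with rivals' quantities fixed: 325 - 2q_i - q_j = 0.
With identical firms every q_j equals q_i, so q_j = q_i and 325 = 3q_i, giving q_i = 325/3.
Total output Q = 650/3, so price P = 334 - 650/3 = 352/3.

117.33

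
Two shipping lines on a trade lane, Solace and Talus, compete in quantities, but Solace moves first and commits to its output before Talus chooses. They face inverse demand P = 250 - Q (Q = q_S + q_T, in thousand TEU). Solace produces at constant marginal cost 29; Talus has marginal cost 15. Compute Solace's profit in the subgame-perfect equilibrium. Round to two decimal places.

5356.13

Solve by backward induction. Given q_S, the follower Talus maximises π_T = (250 - q_S - q_T)q_T - 15q_T.
∂π_T/∂q_T = 235 - q_S - 2q_T = 0 gives the reaction function q_T = (235 - q_S)/2.
The leader anticipates this reaction. Substituting into P = 250 - Q gives P = 265/2 - (1/2)q_S, so π_S = (265/2 - (1/2)q_S)q_S - 29q_S.
Maximising: ∂π_S/∂q_S = 207/2 - q_S = 0, giving q_S = 207/2.
Then q_T = (235 - 207/2)/2 = 263/4.
Price P = 250 - 677/4 = 323/4.
Solace's profit: (323/4 - 29)·(207/2) = 5356.1250.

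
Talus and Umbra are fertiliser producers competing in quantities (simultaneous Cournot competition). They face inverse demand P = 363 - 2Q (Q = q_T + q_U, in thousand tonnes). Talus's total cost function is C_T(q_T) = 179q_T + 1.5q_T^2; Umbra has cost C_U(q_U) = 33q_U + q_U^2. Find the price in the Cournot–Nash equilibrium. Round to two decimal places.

Talus's profit: π_T = (363 - 2Q)q_T - (179q_T + (3/2)q_T²). Setting ∂π_T/∂q_T = 0: 184 - 7q_T - 2(q_U) = 0.
Umbra's profit: π_U = (363 - 2Q)q_U - (33q_U + q_U²). Setting ∂π_U/∂q_U = 0: 330 - 6q_U - 2(q_T) = 0.
So q_T = (184 - 2q_U)/7 and q_U = (330 - 2q_T)/6.
Substituting one into the other gives q_T = 222/19 and q_U = 971/19.
Total output Q = 1193/19, so price P = 363 - 2·(1193/19) = 237.4211.

237.42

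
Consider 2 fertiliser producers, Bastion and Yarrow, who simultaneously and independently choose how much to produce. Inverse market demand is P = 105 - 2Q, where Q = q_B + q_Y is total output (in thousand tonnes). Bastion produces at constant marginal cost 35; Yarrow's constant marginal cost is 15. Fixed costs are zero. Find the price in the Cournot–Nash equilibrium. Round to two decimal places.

51.67

Bastion's profit: π_B = (105 - 2Q)q_B - (35q_B). Setting ∂π_B/∂q_B = 0: 70 - 4q_B - 2(q_Y) = 0.
Yarrow's profit: π_Y = (105 - 2Q)q_Y - (15q_Y). Setting ∂π_Y/∂q_Y = 0: 90 - 4q_Y - 2(q_B) = 0.
Best responses: q_B = (70 - 2q_Y)/4, q_Y = (90 - 2q_B)/4.
Substituting one into the other gives q_B = 25/3 and q_Y = 55/3.
Total output Q = 80/3, so price P = 105 - 2·(80/3) = 155/3.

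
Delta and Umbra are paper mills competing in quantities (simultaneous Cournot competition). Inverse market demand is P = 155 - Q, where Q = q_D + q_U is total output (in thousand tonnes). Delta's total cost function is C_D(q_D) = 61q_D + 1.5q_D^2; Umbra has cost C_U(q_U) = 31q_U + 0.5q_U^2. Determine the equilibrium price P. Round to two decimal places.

106.14

Delta's profit: π_D = (155 - Q)q_D - (61q_D + (3/2)q_D²). Setting ∂π_D/∂q_D = 0: 94 - 5q_D - (q_U) = 0.
Umbra's profit: π_U = (155 - Q)q_U - (31q_U + (1/2)q_U²). Setting ∂π_U/∂q_U = 0: 124 - 3q_U - (q_D) = 0.
So q_D = (94 - q_U)/5 and q_U = (124 - q_D)/3.
Solving the pair: q_D = 79/7, q_U = 263/7.
Total output Q = 342/7, so price P = 155 - 342/7 = 743/7.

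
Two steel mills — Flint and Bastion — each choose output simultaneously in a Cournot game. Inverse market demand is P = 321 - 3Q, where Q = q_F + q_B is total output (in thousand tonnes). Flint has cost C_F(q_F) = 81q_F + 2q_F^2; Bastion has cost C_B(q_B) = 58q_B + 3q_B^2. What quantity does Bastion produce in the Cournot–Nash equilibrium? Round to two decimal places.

Flint's profit: π_F = (321 - 3Q)q_F - (81q_F + 2q_F²). Setting ∂π_F/∂q_F = 0: 240 - 10q_F - 3(q_B) = 0.
Bastion's first-order condition: 263 - 12q_B - 3(q_F) = 0.
So q_F = (240 - 3q_B)/10 and q_B = (263 - 3q_F)/12.
Substituting one into the other gives q_F = 697/37 and q_B = 1910/111.

17.21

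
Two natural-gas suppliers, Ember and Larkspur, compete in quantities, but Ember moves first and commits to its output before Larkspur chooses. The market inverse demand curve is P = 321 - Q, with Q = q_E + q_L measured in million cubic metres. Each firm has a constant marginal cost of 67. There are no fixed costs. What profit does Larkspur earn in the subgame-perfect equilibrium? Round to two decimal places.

4032.25

The follower Larkspur best-responds to any q_E: π_L = (321 - Q)q_L - 67q_L.
Setting the follower's marginal profit to zero, 254 - q_E - 2q_L = 0, i.e. q_L = (254 - q_E)/2.
Ember substitutes q_L(q_E) into its own profit: π_E = q_E(321 - q_E - (254 - q_E)/2) - 67q_E = (194 - (1/2)q_E)q_E - 67q_E.
Maximising: ∂π_E/∂q_E = 127 - q_E = 0, giving q_E = 127.
Then q_L = (254 - 127)/2 = 127/2.
Price P = 321 - 381/2 = 261/2.
Larkspur's profit: (261/2 - 67)·(127/2) = 4032.2500.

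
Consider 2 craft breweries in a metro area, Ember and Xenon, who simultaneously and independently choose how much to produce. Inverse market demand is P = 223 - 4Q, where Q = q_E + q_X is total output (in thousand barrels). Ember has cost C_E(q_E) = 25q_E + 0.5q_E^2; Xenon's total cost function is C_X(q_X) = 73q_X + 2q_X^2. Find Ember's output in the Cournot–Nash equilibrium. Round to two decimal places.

19.30

Ember's profit: π_E = (223 - 4Q)q_E - (25q_E + (1/2)q_E²). Setting ∂π_E/∂q_E = 0: 198 - 9q_E - 4(q_X) = 0.
Xenon's first-order condition: 150 - 12q_X - 4(q_E) = 0.
Rearranging gives the reaction functions q_E = (198 - 4q_X)/9 and q_X = (150 - 4q_E)/12.
Substituting one into the other gives q_E = 444/23 and q_X = 279/46.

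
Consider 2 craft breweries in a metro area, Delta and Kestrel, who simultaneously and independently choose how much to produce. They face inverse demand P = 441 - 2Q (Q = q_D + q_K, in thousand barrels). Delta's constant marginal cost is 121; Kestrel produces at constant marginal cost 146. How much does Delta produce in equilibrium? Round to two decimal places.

Delta's profit: π_D = (441 - 2Q)q_D - (121q_D). Setting ∂π_D/∂q_D = 0: 320 - 4q_D - 2(q_K) = 0.
Kestrel's first-order condition: 295 - 4q_K - 2(q_D) = 0.
So q_D = (320 - 2q_K)/4 and q_K = (295 - 2q_D)/4.
Substituting one into the other gives q_D = 115/2 and q_K = 45.

57.50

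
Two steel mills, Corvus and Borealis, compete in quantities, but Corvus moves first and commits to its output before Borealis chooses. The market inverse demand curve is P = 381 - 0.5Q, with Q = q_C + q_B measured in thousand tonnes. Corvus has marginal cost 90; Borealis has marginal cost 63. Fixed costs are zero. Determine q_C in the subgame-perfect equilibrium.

264

The follower Borealis best-responds to any q_C: π_B = (381 - 0.5Q)q_B - 63q_B.
Setting the follower's marginal profit to zero, 318 - (1/2)q_C - q_B = 0, i.e. q_B = (318 - (1/2)q_C).
The leader anticipates this reaction. Substituting into P = 381 - 0.5Q gives P = 222 - (1/4)q_C, so π_C = (222 - (1/4)q_C)q_C - 90q_C.
The leader's first-order condition 132 - (1/2)q_C = 0 yields q_C = 264.
Then q_B = (318 - (1/2)·264) = 186.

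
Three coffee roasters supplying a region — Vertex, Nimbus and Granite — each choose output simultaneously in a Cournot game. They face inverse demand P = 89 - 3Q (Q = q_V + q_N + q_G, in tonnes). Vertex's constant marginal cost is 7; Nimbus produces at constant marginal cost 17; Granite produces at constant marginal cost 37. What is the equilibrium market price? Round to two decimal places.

Vertex's profit: π_V = (89 - 3Q)q_V - (7q_V). Setting ∂π_V/∂q_V = 0: 82 - 6q_V - 3(q_N + q_G) = 0.
Nimbus's first-order condition: 72 - 6q_N - 3(q_V + q_G) = 0.
Granite's first-order condition: 52 - 6q_G - 3(q_V + q_N) = 0.
Adding the 3 first-order conditions: 206 − 12Q = 0, so Q = 103/6.
Back-substituting: q_V = (82 − 103/2)/3 = 61/6, q_N = (72 − 103/2)/3 = 41/6, q_G = (52 − 103/2)/3 = 1/6.
Total output Q = 103/6, so price P = 89 - 3·(103/6) = 75/2.

37.50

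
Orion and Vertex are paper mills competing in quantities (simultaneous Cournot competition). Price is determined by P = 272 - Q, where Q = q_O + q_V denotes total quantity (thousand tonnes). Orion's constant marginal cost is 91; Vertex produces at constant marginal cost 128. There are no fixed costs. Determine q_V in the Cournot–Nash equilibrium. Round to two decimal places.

Orion's profit: π_O = (272 - Q)q_O - (91q_O). Setting ∂π_O/∂q_O = 0: 181 - 2q_O - (q_V) = 0.
Vertex's profit: π_V = (272 - Q)q_V - (128q_V). Setting ∂π_V/∂q_V = 0: 144 - 2q_V - (q_O) = 0.
So q_O = (181 - q_V)/2 and q_V = (144 - q_O)/2.
Substituting one into the other gives q_O = 218/3 and q_V = 107/3.

35.67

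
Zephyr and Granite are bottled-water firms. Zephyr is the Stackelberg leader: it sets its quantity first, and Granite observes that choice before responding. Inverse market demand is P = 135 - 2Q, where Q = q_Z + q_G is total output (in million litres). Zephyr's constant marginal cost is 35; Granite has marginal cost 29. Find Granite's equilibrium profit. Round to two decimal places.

435.13

Solve by backward induction. Given q_Z, the follower Granite maximises π_G = (135 - 2q_Z - 2q_G)q_G - 29q_G.
∂π_G/∂q_G = 106 - 2q_Z - 4q_G = 0 gives the reaction function q_G = (106 - 2q_Z)/4.
Zephyr substitutes q_G(q_Z) into its own profit: π_Z = q_Z(135 - 2q_Z - (106 - 2q_Z)/2) - 35q_Z = (82 - q_Z)q_Z - 35q_Z.
Maximising: ∂π_Z/∂q_Z = 47 - 2q_Z = 0, giving q_Z = 47/2.
Then q_G = (106 - 2·(47/2))/4 = 59/4.
Price P = 135 - 2·(153/4) = 117/2.
Granite's profit: (117/2 - 29)·(59/4) = 435.1250.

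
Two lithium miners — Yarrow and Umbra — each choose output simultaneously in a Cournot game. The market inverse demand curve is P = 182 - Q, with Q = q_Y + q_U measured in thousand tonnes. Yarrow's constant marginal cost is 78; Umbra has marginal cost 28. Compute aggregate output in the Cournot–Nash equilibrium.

86

Yarrow's profit: π_Y = (182 - Q)q_Y - (78q_Y). Setting ∂π_Y/∂q_Y = 0: 104 - 2q_Y - (q_U) = 0.
Umbra's first-order condition: 154 - 2q_U - (q_Y) = 0.
Best responses: q_Y = (104 - q_U)/2, q_U = (154 - q_Y)/2.
Solving the pair: q_Y = 18, q_U = 68.
Total output Q = 18 + 68 = 86.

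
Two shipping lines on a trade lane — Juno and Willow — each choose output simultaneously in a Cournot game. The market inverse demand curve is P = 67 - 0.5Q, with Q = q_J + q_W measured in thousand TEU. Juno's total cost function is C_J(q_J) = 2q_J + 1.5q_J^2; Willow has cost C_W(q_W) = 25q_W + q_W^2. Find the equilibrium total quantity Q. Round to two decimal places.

Juno's profit: π_J = (67 - 0.5Q)q_J - (2q_J + (3/2)q_J²). Setting ∂π_J/∂q_J = 0: 65 - 4q_J - (1/2)(q_W) = 0.
Willow's profit: π_W = (67 - 0.5Q)q_W - (25q_W + q_W²). Setting ∂π_W/∂q_W = 0: 42 - 3q_W - (1/2)(q_J) = 0.
So q_J = (65 - (1/2)q_W)/4 and q_W = (42 - (1/2)q_J)/3.
Substituting one into the other gives q_J = 696/47 and q_W = 542/47.
Total output Q = 696/47 + 542/47 = 1238/47.

26.34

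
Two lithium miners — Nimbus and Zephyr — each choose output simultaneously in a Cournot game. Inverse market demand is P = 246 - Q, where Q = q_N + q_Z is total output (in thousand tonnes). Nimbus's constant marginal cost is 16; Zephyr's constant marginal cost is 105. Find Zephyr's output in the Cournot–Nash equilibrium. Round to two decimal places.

17.33

Nimbus's profit: π_N = (246 - Q)q_N - (16q_N). Setting ∂π_N/∂q_N = 0: 230 - 2q_N - (q_Z) = 0.
Zephyr's first-order condition: 141 - 2q_Z - (q_N) = 0.
Best responses: q_N = (230 - q_Z)/2, q_Z = (141 - q_N)/2.
Substituting one into the other gives q_N = 319/3 and q_Z = 52/3.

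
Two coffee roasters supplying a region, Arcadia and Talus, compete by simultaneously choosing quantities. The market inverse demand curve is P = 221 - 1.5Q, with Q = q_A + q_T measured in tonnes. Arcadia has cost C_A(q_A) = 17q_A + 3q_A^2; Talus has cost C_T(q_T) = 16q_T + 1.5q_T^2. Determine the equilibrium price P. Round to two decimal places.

Arcadia's profit: π_A = (221 - 1.5Q)q_A - (17q_A + 3q_A²). Setting ∂π_A/∂q_A = 0: 204 - 9q_A - (3/2)(q_T) = 0.
Talus's first-order condition: 205 - 6q_T - (3/2)(q_A) = 0.
Best responses: q_A = (204 - (3/2)q_T)/9, q_T = (205 - (3/2)q_A)/6.
Substituting one into the other gives q_A = 1222/69 and q_T = 684/23.
Total output Q = 47.4493, so price P = 221 - (3/2)·47.4493 = 149.8261.

149.83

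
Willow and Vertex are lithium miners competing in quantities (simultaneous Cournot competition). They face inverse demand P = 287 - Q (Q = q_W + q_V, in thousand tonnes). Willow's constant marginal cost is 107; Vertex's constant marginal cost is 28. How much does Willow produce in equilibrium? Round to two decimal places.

Willow's profit: π_W = (287 - Q)q_W - (107q_W). Setting ∂π_W/∂q_W = 0: 180 - 2q_W - (q_V) = 0.
Vertex's profit: π_V = (287 - Q)q_V - (28q_V). Setting ∂π_V/∂q_V = 0: 259 - 2q_V - (q_W) = 0.
Rearranging gives the reaction functions q_W = (180 - q_V)/2 and q_V = (259 - q_W)/2.
Solving the pair: q_W = 101/3, q_V = 338/3.

33.67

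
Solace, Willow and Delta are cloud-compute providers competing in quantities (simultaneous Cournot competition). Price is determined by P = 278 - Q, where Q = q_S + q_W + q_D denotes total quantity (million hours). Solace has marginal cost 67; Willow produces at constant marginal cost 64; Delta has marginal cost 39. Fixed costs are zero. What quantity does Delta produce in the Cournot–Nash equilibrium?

Solace's profit: π_S = (278 - Q)q_S - (67q_S). Setting ∂π_S/∂q_S = 0: 211 - 2q_S - (q_W + q_D) = 0.
Willow's profit: π_W = (278 - Q)q_W - (64q_W). Setting ∂π_W/∂q_W = 0: 214 - 2q_W - (q_S + q_D) = 0.
Delta's first-order condition: 239 - 2q_D - (q_S + q_W) = 0.
Summing all 3 equations gives 664 − 4Q = 0, hence Q = 166.
Back-substituting: q_S = (211 − 166) = 45, q_W = (214 − 166) = 48, q_D = (239 − 166) = 73.

73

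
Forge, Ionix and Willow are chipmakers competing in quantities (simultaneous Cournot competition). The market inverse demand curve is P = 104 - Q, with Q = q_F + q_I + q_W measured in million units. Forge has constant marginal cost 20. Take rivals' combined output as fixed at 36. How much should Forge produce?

With rivals' combined output fixed at 36, Forge's profit is π_F = (104 - 36 - q_F)q_F - (20q_F) = (68 - q_F)q_F - (20q_F).
∂π_F/∂q_F = 48 - 2q_F = 0, so q_F = 24.

24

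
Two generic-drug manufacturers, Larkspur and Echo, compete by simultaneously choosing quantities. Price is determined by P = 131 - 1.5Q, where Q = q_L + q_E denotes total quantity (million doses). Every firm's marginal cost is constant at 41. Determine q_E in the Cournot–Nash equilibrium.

Each firm earns π_i = (131 - 1.5Q)q_i - 41q_i.
First-order condition (treating rivals' output as given): 90 - 3q_i - (3/2)q_j = 0.
By symmetry each firm produces the same amount; substituting q_j = q_i yields q_i = 90/(9/2) = 20.

20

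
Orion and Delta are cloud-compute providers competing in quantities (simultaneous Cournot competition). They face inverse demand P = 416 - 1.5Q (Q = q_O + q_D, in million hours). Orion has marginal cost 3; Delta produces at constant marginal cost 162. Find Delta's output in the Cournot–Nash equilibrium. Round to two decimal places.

Orion's profit: π_O = (416 - 1.5Q)q_O - (3q_O). Setting ∂π_O/∂q_O = 0: 413 - 3q_O - (3/2)(q_D) = 0.
Delta's first-order condition: 254 - 3q_D - (3/2)(q_O) = 0.
Best responses: q_O = (413 - (3/2)q_D)/3, q_D = (254 - (3/2)q_O)/3.
Substituting one into the other gives q_O = 1144/9 and q_D = 190/9.

21.11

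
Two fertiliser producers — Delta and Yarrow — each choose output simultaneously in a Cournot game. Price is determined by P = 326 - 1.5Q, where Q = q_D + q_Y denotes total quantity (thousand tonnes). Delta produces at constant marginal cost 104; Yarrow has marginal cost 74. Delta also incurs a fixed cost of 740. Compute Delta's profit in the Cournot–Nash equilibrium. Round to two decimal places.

1990.67

Delta's profit: π_D = (326 - 1.5Q)q_D - (104q_D). Setting ∂π_D/∂q_D = 0: 222 - 3q_D - (3/2)(q_Y) = 0.
Yarrow's first-order condition: 252 - 3q_Y - (3/2)(q_D) = 0.
Best responses: q_D = (222 - (3/2)q_Y)/3, q_Y = (252 - (3/2)q_D)/3.
Solving the pair: q_D = 128/3, q_Y = 188/3.
Price P = 326 - (3/2)·(316/3) = 168.
Delta's profit: (168 - 104)·(128/3) - 740 = 1990.6667.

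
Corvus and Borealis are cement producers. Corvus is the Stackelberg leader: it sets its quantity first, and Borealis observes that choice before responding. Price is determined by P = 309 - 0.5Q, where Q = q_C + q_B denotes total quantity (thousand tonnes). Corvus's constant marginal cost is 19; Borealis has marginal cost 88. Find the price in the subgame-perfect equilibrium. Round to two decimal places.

The follower Borealis best-responds to any q_C: π_B = (309 - 0.5Q)q_B - 88q_B.
∂π_B/∂q_B = 221 - (1/2)q_C - q_B = 0 gives the reaction function q_B = (221 - (1/2)q_C).
Corvus substitutes q_B(q_C) into its own profit: π_C = q_C(309 - (1/2)q_C - (221 - (1/2)q_C)/2) - 19q_C = (397/2 - (1/4)q_C)q_C - 19q_C.
The leader's first-order condition 359/2 - (1/2)q_C = 0 yields q_C = 359.
Then q_B = (221 - (1/2)·359) = 83/2.
Total output Q = 801/2, so price P = 309 - (1/2)·(801/2) = 435/4.

108.75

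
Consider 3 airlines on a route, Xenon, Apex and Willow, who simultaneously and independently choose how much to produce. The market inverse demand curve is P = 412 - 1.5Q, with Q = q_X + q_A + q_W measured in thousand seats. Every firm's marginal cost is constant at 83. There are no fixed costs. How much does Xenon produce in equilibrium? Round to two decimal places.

Each firm earns π_i = (412 - 1.5Q)q_i - 83q_i.
First-order condition (treating rivals' output as given): 329 - 3q_i - (3/2)·Σ_{j≠i} q_j = 0.
With identical firms every q_j equals q_i, so Σ_{j≠i} q_j = 2q_i and 329 = 6q_i, giving q_i = 329/6.

54.83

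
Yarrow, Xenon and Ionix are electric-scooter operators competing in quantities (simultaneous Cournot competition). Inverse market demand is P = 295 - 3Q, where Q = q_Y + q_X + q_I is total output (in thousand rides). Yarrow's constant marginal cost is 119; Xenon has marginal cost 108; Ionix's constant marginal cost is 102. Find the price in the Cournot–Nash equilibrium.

Yarrow's profit: π_Y = (295 - 3Q)q_Y - (119q_Y). Setting ∂π_Y/∂q_Y = 0: 176 - 6q_Y - 3(q_X + q_I) = 0.
Xenon's profit: π_X = (295 - 3Q)q_X - (108q_X). Setting ∂π_X/∂q_X = 0: 187 - 6q_X - 3(q_Y + q_I) = 0.
Ionix's profit: π_I = (295 - 3Q)q_I - (102q_I). Setting ∂π_I/∂q_I = 0: 193 - 6q_I - 3(q_Y + q_X) = 0.
Adding the 3 first-order conditions: 556 − 12Q = 0, so Q = 139/3.
Back-substituting: q_Y = (176 − 139)/3 = 37/3, q_X = (187 − 139)/3 = 16, q_I = (193 − 139)/3 = 18.
Total output Q = 139/3, so price P = 295 - 3·(139/3) = 156.

156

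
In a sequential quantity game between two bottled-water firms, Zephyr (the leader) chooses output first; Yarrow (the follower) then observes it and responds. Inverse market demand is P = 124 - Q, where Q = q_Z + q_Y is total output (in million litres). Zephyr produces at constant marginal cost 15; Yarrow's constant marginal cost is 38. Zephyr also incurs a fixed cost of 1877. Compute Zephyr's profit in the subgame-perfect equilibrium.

301

Solve by backward induction. Given q_Z, the follower Yarrow maximises π_Y = (124 - q_Z - q_Y)q_Y - 38q_Y.
Follower FOC: 86 - q_Z - 2q_Y = 0, so q_Y(q_Z) = (86 - q_Z)/2.
The leader anticipates this reaction. Substituting into P = 124 - Q gives P = 81 - (1/2)q_Z, so π_Z = (81 - (1/2)q_Z)q_Z - 15q_Z.
The leader's first-order condition 66 - q_Z = 0 yields q_Z = 66.
Then q_Y = (86 - 66)/2 = 10.
Price P = 124 - 76 = 48.
Zephyr's profit: (48 - 15)·66 - 1877 = 301.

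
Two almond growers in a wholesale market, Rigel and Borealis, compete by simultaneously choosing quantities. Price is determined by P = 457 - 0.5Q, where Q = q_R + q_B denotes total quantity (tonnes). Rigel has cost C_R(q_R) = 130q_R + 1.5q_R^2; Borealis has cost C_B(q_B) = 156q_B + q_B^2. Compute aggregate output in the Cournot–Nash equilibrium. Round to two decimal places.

159.23

Rigel's profit: π_R = (457 - 0.5Q)q_R - (130q_R + (3/2)q_R²). Setting ∂π_R/∂q_R = 0: 327 - 4q_R - (1/2)(q_B) = 0.
Borealis's profit: π_B = (457 - 0.5Q)q_B - (156q_B + q_B²). Setting ∂π_B/∂q_B = 0: 301 - 3q_B - (1/2)(q_R) = 0.
Rearranging gives the reaction functions q_R = (327 - (1/2)q_B)/4 and q_B = (301 - (1/2)q_R)/3.
Solving the pair: q_R = 70.6809, q_B = 88.5532.
Total output Q = 70.6809 + 88.5532 = 159.2340.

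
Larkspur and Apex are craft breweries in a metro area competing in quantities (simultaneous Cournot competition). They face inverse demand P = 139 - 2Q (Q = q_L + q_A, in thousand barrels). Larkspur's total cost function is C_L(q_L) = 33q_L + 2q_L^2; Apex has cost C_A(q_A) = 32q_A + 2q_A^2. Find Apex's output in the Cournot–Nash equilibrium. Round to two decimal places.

10.73

Larkspur's profit: π_L = (139 - 2Q)q_L - (33q_L + 2q_L²). Setting ∂π_L/∂q_L = 0: 106 - 8q_L - 2(q_A) = 0.
Apex's first-order condition: 107 - 8q_A - 2(q_L) = 0.
So q_L = (106 - 2q_A)/8 and q_A = (107 - 2q_L)/8.
Solving the pair: q_L = 317/30, q_A = 161/15.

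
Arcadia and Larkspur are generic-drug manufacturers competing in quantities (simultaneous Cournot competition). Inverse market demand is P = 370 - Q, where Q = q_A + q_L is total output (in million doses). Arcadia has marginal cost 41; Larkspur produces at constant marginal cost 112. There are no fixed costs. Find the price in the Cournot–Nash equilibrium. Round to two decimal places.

174.33

Arcadia's profit: π_A = (370 - Q)q_A - (41q_A). Setting ∂π_A/∂q_A = 0: 329 - 2q_A - (q_L) = 0.
Larkspur's first-order condition: 258 - 2q_L - (q_A) = 0.
Rearranging gives the reaction functions q_A = (329 - q_L)/2 and q_L = (258 - q_A)/2.
Solving the pair: q_A = 400/3, q_L = 187/3.
Total output Q = 587/3, so price P = 370 - 587/3 = 523/3.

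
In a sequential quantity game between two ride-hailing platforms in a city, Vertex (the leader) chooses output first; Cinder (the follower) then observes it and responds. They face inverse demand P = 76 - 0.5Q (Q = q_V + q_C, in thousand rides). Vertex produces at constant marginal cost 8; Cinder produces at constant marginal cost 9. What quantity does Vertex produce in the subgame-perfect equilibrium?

69

Solve by backward induction. Given q_V, the follower Cinder maximises π_C = (76 - (1/2)q_V - (1/2)q_C)q_C - 9q_C.
Setting the follower's marginal profit to zero, 67 - (1/2)q_V - q_C = 0, i.e. q_C = (67 - (1/2)q_V).
Vertex substitutes q_C(q_V) into its own profit: π_V = q_V(76 - (1/2)q_V - (67 - (1/2)q_V)/2) - 8q_V = (85/2 - (1/4)q_V)q_V - 8q_V.
Leader FOC: 69/2 - (1/2)q_V = 0, so q_V = 69.
Then q_C = (67 - (1/2)·69) = 65/2.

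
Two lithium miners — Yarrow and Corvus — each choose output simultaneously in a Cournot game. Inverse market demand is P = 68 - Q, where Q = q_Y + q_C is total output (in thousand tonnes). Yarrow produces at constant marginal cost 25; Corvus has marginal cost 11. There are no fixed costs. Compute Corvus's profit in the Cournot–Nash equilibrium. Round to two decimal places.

Yarrow's profit: π_Y = (68 - Q)q_Y - (25q_Y). Setting ∂π_Y/∂q_Y = 0: 43 - 2q_Y - (q_C) = 0.
Corvus's profit: π_C = (68 - Q)q_C - (11q_C). Setting ∂π_C/∂q_C = 0: 57 - 2q_C - (q_Y) = 0.
Best responses: q_Y = (43 - q_C)/2, q_C = (57 - q_Y)/2.
Substituting one into the other gives q_Y = 29/3 and q_C = 71/3.
Price P = 68 - 100/3 = 104/3.
Corvus's profit: (104/3 - 11)·(71/3) = 560.1111.

560.11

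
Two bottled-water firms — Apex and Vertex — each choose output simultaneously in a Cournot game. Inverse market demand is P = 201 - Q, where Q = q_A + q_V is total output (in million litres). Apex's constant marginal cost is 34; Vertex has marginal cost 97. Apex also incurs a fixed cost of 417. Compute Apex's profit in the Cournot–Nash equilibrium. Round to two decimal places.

5460.78

Apex's profit: π_A = (201 - Q)q_A - (34q_A). Setting ∂π_A/∂q_A = 0: 167 - 2q_A - (q_V) = 0.
Vertex's profit: π_V = (201 - Q)q_V - (97q_V). Setting ∂π_V/∂q_V = 0: 104 - 2q_V - (q_A) = 0.
Best responses: q_A = (167 - q_V)/2, q_V = (104 - q_A)/2.
Substituting one into the other gives q_A = 230/3 and q_V = 41/3.
Price P = 201 - 271/3 = 332/3.
Apex's profit: (332/3 - 34)·(230/3) - 417 = 5460.7778.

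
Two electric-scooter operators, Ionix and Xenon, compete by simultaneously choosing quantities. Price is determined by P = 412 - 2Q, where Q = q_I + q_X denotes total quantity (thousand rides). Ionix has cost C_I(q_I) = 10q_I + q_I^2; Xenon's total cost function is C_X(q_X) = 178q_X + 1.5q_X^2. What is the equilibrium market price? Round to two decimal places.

256.95

Ionix's profit: π_I = (412 - 2Q)q_I - (10q_I + q_I²). Setting ∂π_I/∂q_I = 0: 402 - 6q_I - 2(q_X) = 0.
Xenon's profit: π_X = (412 - 2Q)q_X - (178q_X + (3/2)q_X²). Setting ∂π_X/∂q_X = 0: 234 - 7q_X - 2(q_I) = 0.
So q_I = (402 - 2q_X)/6 and q_X = (234 - 2q_I)/7.
Solving the pair: q_I = 1173/19, q_X = 300/19.
Total output Q = 1473/19, so price P = 412 - 2·(1473/19) = 256.9474.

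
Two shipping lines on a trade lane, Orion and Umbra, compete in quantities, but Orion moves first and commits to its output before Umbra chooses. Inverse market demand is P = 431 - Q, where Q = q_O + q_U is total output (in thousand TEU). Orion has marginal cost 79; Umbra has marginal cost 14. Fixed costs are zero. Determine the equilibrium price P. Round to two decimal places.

150.75

The follower Umbra best-responds to any q_O: π_U = (431 - Q)q_U - 14q_U.
∂π_U/∂q_U = 417 - q_O - 2q_U = 0 gives the reaction function q_U = (417 - q_O)/2.
The leader anticipates this reaction. Substituting into P = 431 - Q gives P = 445/2 - (1/2)q_O, so π_O = (445/2 - (1/2)q_O)q_O - 79q_O.
Leader FOC: 287/2 - q_O = 0, so q_O = 287/2.
Then q_U = (417 - 287/2)/2 = 547/4.
Total output Q = 1121/4, so price P = 431 - 1121/4 = 603/4.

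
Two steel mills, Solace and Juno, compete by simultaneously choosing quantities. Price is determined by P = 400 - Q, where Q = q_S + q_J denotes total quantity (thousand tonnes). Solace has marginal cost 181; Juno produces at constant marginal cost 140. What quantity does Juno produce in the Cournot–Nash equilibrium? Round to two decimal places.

100.33

Solace's profit: π_S = (400 - Q)q_S - (181q_S). Setting ∂π_S/∂q_S = 0: 219 - 2q_S - (q_J) = 0.
Juno's profit: π_J = (400 - Q)q_J - (140q_J). Setting ∂π_J/∂q_J = 0: 260 - 2q_J - (q_S) = 0.
So q_S = (219 - q_J)/2 and q_J = (260 - q_S)/2.
Substituting one into the other gives q_S = 178/3 and q_J = 301/3.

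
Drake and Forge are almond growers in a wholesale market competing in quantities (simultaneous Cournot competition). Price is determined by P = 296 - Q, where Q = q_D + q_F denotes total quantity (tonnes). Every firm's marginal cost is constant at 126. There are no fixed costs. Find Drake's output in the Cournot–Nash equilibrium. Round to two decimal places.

56.67

Each firm earns π_i = (296 - Q)q_i - 126q_i.
Setting ∂π_i/∂q_i = 0 with rivals' quantities fixed: 170 - 2q_i - q_j = 0.
With identical firms every q_j equals q_i, so q_j = q_i and 170 = 3q_i, giving q_i = 170/3.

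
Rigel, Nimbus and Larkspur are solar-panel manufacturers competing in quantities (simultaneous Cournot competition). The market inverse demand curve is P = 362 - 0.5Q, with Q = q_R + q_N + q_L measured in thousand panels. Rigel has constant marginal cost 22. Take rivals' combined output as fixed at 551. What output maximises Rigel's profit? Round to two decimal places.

With rivals' combined output fixed at 551, Rigel's profit is π_R = (362 - (1/2)·551 - (1/2)q_R)q_R - (22q_R) = (173/2 - (1/2)q_R)q_R - (22q_R).
∂π_R/∂q_R = 129/2 - q_R = 0, so q_R = 129/2.

64.50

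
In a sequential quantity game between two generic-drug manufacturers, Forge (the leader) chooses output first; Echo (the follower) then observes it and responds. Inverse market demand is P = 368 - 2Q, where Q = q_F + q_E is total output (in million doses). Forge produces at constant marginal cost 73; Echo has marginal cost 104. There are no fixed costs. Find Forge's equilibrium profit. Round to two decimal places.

6642.25

The follower Echo best-responds to any q_F: π_E = (368 - 2Q)q_E - 104q_E.
Follower FOC: 264 - 2q_F - 4q_E = 0, so q_E(q_F) = (264 - 2q_F)/4.
Forge substitutes q_E(q_F) into its own profit: π_F = q_F(368 - 2q_F - (264 - 2q_F)/2) - 73q_F = (236 - q_F)q_F - 73q_F.
Maximising: ∂π_F/∂q_F = 163 - 2q_F = 0, giving q_F = 163/2.
Then q_E = (264 - 2·(163/2))/4 = 101/4.
Price P = 368 - 2·(427/4) = 309/2.
Forge's profit: (309/2 - 73)·(163/2) = 6642.2500.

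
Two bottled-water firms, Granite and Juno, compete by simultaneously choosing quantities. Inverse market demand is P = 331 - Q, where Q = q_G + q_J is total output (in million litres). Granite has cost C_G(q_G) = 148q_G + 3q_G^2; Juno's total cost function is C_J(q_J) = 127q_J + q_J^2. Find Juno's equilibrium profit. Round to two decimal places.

4369.62

Granite's profit: π_G = (331 - Q)q_G - (148q_G + 3q_G²). Setting ∂π_G/∂q_G = 0: 183 - 8q_G - (q_J) = 0.
Juno's first-order condition: 204 - 4q_J - (q_G) = 0.
So q_G = (183 - q_J)/8 and q_J = (204 - q_G)/4.
Substituting one into the other gives q_G = 528/31 and q_J = 1449/31.
Price P = 331 - 1977/31 = 267.2258.
Juno's profit: 267.2258·(1449/31) - 127·(1449/31) - (1449/31)² = 4369.6171.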